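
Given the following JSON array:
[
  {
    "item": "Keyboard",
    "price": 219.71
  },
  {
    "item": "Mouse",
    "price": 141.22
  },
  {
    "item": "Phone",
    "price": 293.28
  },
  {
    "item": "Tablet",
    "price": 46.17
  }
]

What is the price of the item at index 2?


Array index 2 -> Phone
price = 293.28

ANSWER: 293.28


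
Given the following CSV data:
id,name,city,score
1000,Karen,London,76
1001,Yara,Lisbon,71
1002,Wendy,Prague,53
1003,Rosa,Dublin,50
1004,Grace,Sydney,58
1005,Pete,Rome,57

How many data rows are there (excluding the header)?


Counting rows (excluding header):
Header: id,name,city,score
Data rows: 6

ANSWER: 6


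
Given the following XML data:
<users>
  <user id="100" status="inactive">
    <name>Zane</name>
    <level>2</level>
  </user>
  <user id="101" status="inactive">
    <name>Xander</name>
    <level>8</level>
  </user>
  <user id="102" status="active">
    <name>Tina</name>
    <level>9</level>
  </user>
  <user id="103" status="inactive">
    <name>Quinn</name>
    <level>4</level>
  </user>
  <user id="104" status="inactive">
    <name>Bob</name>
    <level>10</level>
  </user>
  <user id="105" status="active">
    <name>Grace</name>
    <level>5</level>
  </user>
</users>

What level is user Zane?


Finding user: Zane
<level>2</level>

ANSWER: 2


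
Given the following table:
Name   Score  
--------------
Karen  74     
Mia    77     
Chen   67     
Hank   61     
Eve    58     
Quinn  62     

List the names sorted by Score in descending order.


Sorting by Score (descending):
  Mia: 77
  Karen: 74
  Chen: 67
  Quinn: 62
  Hank: 61
  Eve: 58


ANSWER: Mia, Karen, Chen, Quinn, Hank, Eve


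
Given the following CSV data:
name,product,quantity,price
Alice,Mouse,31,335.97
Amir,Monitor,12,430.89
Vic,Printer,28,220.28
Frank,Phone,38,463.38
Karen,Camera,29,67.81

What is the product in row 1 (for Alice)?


Row 1: Alice
Column 'product' = Mouse

ANSWER: Mouse


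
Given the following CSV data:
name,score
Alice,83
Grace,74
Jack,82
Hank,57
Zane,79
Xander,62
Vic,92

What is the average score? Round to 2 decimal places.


Scores: 83, 74, 82, 57, 79, 62, 92
Sum = 529
Count = 7
Average = 529 / 7 = 75.57

ANSWER: 75.57


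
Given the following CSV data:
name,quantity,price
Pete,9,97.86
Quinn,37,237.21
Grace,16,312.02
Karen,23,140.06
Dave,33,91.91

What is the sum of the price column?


Values in 'price' column:
  Row 1: 97.86
  Row 2: 237.21
  Row 3: 312.02
  Row 4: 140.06
  Row 5: 91.91
Sum = 97.86 + 237.21 + 312.02 + 140.06 + 91.91 = 879.06

ANSWER: 879.06


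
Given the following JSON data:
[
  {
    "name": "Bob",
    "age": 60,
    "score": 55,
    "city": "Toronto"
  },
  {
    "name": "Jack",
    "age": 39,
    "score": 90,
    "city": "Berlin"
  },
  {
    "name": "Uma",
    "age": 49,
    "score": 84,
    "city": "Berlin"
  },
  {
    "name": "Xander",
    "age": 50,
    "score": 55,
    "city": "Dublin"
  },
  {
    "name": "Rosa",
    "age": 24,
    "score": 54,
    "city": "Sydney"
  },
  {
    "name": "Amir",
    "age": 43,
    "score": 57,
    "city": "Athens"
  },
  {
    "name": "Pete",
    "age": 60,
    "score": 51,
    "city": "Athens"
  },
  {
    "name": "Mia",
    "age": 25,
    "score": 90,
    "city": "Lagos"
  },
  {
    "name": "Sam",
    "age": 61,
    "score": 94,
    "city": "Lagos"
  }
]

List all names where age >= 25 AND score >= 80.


Checking both conditions:
  Bob (age=60, score=55) -> no
  Jack (age=39, score=90) -> YES
  Uma (age=49, score=84) -> YES
  Xander (age=50, score=55) -> no
  Rosa (age=24, score=54) -> no
  Amir (age=43, score=57) -> no
  Pete (age=60, score=51) -> no
  Mia (age=25, score=90) -> YES
  Sam (age=61, score=94) -> YES


ANSWER: Jack, Uma, Mia, Sam


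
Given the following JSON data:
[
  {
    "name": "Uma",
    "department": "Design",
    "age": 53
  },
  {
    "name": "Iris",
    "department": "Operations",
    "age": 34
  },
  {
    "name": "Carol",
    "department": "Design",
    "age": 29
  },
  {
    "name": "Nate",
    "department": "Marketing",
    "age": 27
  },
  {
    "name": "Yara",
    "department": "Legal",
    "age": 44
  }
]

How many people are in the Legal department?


Scanning records for department = Legal
  Record 4: Yara
Count: 1

ANSWER: 1


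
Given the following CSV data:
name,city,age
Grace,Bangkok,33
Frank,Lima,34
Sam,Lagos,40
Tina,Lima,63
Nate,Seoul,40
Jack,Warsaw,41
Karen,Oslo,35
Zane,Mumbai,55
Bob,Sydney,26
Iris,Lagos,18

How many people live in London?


Scanning city column for 'London':
Total matches: 0

ANSWER: 0


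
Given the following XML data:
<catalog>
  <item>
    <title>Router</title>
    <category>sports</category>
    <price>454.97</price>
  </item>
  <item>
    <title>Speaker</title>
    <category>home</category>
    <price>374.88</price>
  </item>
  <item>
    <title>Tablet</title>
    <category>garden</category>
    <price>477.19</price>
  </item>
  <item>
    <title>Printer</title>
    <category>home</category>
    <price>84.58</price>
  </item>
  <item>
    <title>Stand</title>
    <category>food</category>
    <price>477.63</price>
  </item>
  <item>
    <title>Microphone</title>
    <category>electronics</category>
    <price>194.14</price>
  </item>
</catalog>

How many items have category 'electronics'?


Scanning <item> elements for <category>electronics</category>:
  Item 6: Microphone -> MATCH
Count: 1

ANSWER: 1


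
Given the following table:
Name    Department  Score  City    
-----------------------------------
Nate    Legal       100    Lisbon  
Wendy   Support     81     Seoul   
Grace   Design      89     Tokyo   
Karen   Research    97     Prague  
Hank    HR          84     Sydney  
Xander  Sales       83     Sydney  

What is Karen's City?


Row 4: Karen
City = Prague

ANSWER: Prague


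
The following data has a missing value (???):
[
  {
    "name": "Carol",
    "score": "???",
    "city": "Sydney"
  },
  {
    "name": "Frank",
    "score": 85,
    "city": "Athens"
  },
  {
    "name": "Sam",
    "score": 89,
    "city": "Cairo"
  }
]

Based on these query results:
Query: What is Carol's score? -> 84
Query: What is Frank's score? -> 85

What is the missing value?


The missing value is Carol's score
From query: Carol's score = 84

ANSWER: 84


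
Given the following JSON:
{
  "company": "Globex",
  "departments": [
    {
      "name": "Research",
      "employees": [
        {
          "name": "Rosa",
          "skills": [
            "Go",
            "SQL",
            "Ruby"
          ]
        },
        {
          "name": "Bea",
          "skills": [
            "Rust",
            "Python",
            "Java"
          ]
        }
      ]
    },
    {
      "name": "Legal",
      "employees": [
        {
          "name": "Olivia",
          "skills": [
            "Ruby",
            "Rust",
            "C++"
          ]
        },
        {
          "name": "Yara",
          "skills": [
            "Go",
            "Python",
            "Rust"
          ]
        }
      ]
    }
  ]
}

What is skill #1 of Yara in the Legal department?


Path: departments[1].employees[1].skills[0]
Value: Go

ANSWER: Go


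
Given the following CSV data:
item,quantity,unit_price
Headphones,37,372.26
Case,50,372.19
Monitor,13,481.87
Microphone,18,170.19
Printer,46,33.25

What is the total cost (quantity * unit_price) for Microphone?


Row: Microphone
quantity = 18
unit_price = 170.19
total = 18 * 170.19 = 3063.42

ANSWER: 3063.42


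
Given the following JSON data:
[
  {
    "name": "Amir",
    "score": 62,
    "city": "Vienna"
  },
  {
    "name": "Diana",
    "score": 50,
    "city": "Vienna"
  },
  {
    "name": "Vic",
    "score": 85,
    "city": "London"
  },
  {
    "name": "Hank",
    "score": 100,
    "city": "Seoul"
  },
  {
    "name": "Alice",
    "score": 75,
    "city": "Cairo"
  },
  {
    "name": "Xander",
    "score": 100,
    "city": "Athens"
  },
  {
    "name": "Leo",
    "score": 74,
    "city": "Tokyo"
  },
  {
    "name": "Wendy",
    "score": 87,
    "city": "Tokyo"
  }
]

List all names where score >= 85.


Filtering records where score >= 85:
  Amir (score=62) -> no
  Diana (score=50) -> no
  Vic (score=85) -> YES
  Hank (score=100) -> YES
  Alice (score=75) -> no
  Xander (score=100) -> YES
  Leo (score=74) -> no
  Wendy (score=87) -> YES


ANSWER: Vic, Hank, Xander, Wendy


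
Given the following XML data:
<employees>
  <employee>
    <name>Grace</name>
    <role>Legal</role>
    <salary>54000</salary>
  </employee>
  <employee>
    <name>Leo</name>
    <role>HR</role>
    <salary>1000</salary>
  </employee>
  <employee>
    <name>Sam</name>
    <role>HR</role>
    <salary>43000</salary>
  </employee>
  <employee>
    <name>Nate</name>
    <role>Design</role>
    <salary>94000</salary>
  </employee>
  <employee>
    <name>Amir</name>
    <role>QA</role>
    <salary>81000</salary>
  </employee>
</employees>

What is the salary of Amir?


Searching for <employee> with <name>Amir</name>
Found at position 5
<salary>81000</salary>

ANSWER: 81000


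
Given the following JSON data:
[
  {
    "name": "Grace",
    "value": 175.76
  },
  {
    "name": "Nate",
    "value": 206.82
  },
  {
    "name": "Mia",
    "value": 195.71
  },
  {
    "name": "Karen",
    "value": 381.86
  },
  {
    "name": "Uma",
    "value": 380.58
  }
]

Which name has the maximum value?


Comparing values:
  Grace: 175.76
  Nate: 206.82
  Mia: 195.71
  Karen: 381.86
  Uma: 380.58
Maximum: Karen (381.86)

ANSWER: Karen


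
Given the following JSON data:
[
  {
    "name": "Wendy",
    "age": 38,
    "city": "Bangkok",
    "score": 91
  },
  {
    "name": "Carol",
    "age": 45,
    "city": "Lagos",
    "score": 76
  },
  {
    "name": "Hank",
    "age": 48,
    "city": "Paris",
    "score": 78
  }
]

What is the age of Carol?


Looking up record where name = Carol
Record index: 1
Field 'age' = 45

ANSWER: 45


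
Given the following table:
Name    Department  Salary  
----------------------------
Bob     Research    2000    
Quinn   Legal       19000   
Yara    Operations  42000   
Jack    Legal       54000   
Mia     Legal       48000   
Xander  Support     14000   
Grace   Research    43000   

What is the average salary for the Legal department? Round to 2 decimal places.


Legal department members:
  Quinn: 19000
  Jack: 54000
  Mia: 48000
Sum = 121000
Count = 3
Average = 121000 / 3 = 40333.33

ANSWER: 40333.33


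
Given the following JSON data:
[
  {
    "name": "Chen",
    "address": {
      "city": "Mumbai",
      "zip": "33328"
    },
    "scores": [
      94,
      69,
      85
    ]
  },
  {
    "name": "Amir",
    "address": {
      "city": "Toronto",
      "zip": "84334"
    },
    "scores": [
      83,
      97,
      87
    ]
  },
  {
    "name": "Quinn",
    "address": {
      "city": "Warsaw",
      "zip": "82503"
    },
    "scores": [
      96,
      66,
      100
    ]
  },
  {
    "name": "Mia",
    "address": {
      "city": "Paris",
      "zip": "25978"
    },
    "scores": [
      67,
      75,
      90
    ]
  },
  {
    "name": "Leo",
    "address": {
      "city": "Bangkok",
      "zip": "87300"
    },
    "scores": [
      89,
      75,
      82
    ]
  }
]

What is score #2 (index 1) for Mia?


Path: records[3].scores[1]
Value: 75

ANSWER: 75


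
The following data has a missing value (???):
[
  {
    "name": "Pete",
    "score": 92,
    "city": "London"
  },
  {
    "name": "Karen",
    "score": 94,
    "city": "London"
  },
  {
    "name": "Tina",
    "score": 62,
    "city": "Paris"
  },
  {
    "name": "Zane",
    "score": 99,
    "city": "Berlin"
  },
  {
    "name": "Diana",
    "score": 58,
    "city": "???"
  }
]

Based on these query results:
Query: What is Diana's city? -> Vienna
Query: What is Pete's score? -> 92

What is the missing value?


The missing value is Diana's city
From query: Diana's city = Vienna

ANSWER: Vienna


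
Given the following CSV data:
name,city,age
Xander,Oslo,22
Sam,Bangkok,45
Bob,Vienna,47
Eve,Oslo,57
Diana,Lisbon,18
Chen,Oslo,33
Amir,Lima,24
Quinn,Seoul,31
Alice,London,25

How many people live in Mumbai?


Scanning city column for 'Mumbai':
Total matches: 0

ANSWER: 0


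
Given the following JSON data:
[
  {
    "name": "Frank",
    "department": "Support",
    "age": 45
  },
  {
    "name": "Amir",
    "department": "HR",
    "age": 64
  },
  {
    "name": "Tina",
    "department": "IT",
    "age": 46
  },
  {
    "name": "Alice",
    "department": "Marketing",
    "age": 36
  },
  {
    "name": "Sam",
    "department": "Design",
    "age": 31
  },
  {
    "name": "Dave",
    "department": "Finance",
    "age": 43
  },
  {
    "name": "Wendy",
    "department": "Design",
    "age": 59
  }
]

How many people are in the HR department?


Scanning records for department = HR
  Record 1: Amir
Count: 1

ANSWER: 1


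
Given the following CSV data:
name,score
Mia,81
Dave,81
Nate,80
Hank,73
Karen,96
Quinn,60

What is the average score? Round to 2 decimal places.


Scores: 81, 81, 80, 73, 96, 60
Sum = 471
Count = 6
Average = 471 / 6 = 78.50

ANSWER: 78.50


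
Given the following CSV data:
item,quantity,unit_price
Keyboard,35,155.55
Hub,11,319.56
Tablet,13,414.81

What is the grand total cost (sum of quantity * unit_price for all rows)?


Computing row totals:
  Keyboard: 35 * 155.55 = 5444.25
  Hub: 11 * 319.56 = 3515.16
  Tablet: 13 * 414.81 = 5392.53
Grand total = 5444.25 + 3515.16 + 5392.53 = 14351.94

ANSWER: 14351.94


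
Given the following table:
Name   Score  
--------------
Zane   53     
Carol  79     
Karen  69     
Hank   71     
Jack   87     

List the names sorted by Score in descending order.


Sorting by Score (descending):
  Jack: 87
  Carol: 79
  Hank: 71
  Karen: 69
  Zane: 53


ANSWER: Jack, Carol, Hank, Karen, Zane


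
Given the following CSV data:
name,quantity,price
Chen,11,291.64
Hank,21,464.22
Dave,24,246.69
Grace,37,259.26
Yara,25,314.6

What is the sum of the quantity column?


Values in 'quantity' column:
  Row 1: 11
  Row 2: 21
  Row 3: 24
  Row 4: 37
  Row 5: 25
Sum = 11 + 21 + 24 + 37 + 25 = 118

ANSWER: 118


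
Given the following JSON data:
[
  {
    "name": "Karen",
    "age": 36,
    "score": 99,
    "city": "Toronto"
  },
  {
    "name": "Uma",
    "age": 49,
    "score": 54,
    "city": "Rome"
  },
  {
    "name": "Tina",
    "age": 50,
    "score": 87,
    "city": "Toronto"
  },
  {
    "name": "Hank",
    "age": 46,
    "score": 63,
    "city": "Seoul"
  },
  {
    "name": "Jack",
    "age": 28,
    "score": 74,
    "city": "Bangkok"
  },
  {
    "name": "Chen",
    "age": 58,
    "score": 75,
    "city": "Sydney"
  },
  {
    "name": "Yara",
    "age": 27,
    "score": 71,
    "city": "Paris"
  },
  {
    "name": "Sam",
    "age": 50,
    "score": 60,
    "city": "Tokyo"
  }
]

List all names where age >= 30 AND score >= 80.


Checking both conditions:
  Karen (age=36, score=99) -> YES
  Uma (age=49, score=54) -> no
  Tina (age=50, score=87) -> YES
  Hank (age=46, score=63) -> no
  Jack (age=28, score=74) -> no
  Chen (age=58, score=75) -> no
  Yara (age=27, score=71) -> no
  Sam (age=50, score=60) -> no


ANSWER: Karen, Tina


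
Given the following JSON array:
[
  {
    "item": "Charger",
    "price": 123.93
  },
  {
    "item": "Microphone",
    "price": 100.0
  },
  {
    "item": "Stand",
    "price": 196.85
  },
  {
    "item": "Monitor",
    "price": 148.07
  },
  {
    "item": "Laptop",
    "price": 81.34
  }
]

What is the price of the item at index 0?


Array index 0 -> Charger
price = 123.93

ANSWER: 123.93


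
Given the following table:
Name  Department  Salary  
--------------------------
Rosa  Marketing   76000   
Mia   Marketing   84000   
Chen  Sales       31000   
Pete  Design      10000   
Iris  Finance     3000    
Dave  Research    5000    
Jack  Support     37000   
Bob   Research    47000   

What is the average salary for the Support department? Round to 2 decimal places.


Support department members:
  Jack: 37000
Sum = 37000
Count = 1
Average = 37000 / 1 = 37000.00

ANSWER: 37000.00


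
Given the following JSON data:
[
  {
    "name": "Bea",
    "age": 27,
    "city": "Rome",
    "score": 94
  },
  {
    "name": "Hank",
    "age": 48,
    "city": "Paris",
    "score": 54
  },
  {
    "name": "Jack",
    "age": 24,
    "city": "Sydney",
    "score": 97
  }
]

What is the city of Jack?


Looking up record where name = Jack
Record index: 2
Field 'city' = Sydney

ANSWER: Sydney


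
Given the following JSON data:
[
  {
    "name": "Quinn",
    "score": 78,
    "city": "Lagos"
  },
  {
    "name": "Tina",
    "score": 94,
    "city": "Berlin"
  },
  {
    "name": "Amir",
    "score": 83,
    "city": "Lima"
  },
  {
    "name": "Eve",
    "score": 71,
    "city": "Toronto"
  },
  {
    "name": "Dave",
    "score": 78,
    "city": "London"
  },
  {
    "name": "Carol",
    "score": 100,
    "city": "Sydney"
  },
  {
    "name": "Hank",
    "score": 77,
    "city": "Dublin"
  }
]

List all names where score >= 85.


Filtering records where score >= 85:
  Quinn (score=78) -> no
  Tina (score=94) -> YES
  Amir (score=83) -> no
  Eve (score=71) -> no
  Dave (score=78) -> no
  Carol (score=100) -> YES
  Hank (score=77) -> no


ANSWER: Tina, Carol


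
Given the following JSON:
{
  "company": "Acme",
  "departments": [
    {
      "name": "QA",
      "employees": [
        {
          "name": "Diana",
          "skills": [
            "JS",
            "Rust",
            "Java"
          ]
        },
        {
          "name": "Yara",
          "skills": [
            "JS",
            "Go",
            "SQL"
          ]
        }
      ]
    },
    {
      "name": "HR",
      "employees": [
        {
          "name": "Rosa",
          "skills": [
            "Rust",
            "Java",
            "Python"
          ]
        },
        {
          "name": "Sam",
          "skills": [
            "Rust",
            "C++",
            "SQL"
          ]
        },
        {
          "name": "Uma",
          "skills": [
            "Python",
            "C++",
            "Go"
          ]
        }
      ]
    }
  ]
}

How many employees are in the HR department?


Path: departments[1].employees
Count: 3

ANSWER: 3


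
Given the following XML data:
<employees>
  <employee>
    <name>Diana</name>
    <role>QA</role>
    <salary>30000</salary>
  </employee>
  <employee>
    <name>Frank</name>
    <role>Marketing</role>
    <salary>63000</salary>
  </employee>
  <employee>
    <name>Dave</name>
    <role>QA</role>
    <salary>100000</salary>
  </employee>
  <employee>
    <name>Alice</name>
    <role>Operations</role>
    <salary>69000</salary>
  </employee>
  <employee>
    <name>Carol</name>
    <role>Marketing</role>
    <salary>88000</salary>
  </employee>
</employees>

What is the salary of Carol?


Searching for <employee> with <name>Carol</name>
Found at position 5
<salary>88000</salary>

ANSWER: 88000


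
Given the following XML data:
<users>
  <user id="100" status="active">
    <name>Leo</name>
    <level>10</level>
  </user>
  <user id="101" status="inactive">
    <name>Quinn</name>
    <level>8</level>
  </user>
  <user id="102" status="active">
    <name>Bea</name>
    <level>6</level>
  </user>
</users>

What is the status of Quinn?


Finding user with name = Quinn
user id="101" status="inactive"

ANSWER: inactive


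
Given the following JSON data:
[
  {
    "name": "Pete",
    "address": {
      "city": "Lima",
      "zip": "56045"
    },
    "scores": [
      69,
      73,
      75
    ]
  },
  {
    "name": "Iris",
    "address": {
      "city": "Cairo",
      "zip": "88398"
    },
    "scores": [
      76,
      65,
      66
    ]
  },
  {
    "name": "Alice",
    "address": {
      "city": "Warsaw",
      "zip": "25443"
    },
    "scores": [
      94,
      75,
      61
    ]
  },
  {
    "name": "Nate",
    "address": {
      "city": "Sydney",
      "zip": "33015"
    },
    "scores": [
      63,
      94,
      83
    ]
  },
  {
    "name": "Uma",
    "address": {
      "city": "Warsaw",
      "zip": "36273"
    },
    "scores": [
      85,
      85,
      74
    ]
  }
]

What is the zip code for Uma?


Path: records[4].address.zip
Value: 36273

ANSWER: 36273


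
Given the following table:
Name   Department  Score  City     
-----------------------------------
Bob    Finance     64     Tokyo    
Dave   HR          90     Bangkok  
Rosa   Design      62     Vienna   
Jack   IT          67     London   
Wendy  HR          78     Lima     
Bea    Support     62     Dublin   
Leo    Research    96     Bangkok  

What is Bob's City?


Row 1: Bob
City = Tokyo

ANSWER: Tokyo


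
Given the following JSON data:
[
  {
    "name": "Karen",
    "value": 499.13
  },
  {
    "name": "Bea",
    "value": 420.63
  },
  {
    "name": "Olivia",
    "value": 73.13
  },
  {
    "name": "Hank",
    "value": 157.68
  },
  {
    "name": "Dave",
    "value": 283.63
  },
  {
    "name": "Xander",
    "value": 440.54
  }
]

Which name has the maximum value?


Comparing values:
  Karen: 499.13
  Bea: 420.63
  Olivia: 73.13
  Hank: 157.68
  Dave: 283.63
  Xander: 440.54
Maximum: Karen (499.13)

ANSWER: Karen


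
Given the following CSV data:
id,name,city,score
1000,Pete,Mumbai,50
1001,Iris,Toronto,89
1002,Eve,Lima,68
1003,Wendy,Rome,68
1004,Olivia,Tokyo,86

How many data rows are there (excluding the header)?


Counting rows (excluding header):
Header: id,name,city,score
Data rows: 5

ANSWER: 5


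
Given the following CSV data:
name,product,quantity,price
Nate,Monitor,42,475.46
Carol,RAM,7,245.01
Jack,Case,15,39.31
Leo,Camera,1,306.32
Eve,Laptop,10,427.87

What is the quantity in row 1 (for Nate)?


Row 1: Nate
Column 'quantity' = 42

ANSWER: 42


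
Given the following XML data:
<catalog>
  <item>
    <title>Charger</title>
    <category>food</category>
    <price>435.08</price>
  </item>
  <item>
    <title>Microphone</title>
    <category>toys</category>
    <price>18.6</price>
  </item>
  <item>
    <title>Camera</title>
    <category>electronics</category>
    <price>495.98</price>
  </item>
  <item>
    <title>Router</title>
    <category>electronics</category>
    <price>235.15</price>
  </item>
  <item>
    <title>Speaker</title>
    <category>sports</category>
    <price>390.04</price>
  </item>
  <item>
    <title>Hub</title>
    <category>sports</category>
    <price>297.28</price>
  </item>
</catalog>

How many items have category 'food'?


Scanning <item> elements for <category>food</category>:
  Item 1: Charger -> MATCH
Count: 1

ANSWER: 1


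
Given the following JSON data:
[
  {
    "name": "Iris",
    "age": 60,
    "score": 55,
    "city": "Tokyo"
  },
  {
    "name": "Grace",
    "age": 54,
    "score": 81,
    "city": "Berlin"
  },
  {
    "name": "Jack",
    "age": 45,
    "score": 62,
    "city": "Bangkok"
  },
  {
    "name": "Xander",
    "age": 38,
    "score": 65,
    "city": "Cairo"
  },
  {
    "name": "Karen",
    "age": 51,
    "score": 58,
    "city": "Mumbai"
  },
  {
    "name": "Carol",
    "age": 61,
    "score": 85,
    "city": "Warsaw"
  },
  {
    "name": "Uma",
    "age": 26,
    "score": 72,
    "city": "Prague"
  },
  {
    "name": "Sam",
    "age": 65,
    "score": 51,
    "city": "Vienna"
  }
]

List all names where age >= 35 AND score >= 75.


Checking both conditions:
  Iris (age=60, score=55) -> no
  Grace (age=54, score=81) -> YES
  Jack (age=45, score=62) -> no
  Xander (age=38, score=65) -> no
  Karen (age=51, score=58) -> no
  Carol (age=61, score=85) -> YES
  Uma (age=26, score=72) -> no
  Sam (age=65, score=51) -> no


ANSWER: Grace, Carol


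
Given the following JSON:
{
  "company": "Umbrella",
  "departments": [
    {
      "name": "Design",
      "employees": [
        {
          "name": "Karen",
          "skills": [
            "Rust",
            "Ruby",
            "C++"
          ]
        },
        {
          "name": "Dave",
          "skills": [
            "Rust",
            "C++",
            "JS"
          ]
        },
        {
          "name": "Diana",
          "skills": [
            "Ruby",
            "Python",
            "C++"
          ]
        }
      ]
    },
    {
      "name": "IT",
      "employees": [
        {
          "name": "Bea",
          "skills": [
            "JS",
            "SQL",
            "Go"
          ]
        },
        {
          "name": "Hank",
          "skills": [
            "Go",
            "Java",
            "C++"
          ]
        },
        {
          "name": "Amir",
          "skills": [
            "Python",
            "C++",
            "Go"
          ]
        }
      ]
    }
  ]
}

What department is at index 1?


Path: departments[1].name
Value: IT

ANSWER: IT


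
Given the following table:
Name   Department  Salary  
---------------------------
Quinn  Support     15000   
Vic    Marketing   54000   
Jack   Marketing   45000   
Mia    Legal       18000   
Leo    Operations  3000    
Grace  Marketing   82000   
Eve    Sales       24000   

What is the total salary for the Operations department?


Operations department members:
  Leo: 3000
Total = 3000 = 3000

ANSWER: 3000


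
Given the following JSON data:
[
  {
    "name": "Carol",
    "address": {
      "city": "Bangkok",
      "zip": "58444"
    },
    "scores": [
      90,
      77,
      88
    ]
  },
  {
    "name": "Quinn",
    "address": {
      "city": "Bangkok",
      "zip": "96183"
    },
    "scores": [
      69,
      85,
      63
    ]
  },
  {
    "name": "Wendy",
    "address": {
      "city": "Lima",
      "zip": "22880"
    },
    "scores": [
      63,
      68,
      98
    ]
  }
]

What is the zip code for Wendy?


Path: records[2].address.zip
Value: 22880

ANSWER: 22880


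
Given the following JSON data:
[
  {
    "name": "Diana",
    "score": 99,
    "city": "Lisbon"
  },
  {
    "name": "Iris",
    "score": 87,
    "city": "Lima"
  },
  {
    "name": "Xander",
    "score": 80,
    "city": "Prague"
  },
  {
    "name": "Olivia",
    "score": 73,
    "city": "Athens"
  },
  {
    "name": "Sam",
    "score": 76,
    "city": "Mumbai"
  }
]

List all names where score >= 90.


Filtering records where score >= 90:
  Diana (score=99) -> YES
  Iris (score=87) -> no
  Xander (score=80) -> no
  Olivia (score=73) -> no
  Sam (score=76) -> no


ANSWER: Diana


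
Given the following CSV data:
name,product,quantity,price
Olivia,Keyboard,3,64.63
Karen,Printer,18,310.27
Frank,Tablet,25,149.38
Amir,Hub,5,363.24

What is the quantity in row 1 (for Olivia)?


Row 1: Olivia
Column 'quantity' = 3

ANSWER: 3


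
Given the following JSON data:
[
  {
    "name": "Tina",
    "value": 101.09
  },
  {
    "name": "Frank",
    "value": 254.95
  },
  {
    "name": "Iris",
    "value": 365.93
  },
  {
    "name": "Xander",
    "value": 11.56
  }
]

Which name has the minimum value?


Comparing values:
  Tina: 101.09
  Frank: 254.95
  Iris: 365.93
  Xander: 11.56
Minimum: Xander (11.56)

ANSWER: Xander


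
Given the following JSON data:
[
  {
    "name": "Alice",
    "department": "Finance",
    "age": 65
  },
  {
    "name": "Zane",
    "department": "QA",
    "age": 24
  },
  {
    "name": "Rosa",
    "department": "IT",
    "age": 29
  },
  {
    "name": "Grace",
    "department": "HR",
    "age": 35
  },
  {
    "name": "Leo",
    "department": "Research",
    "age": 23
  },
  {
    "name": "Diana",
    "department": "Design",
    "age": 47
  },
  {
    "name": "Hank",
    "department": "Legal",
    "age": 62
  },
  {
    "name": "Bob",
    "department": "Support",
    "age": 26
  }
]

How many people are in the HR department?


Scanning records for department = HR
  Record 3: Grace
Count: 1

ANSWER: 1


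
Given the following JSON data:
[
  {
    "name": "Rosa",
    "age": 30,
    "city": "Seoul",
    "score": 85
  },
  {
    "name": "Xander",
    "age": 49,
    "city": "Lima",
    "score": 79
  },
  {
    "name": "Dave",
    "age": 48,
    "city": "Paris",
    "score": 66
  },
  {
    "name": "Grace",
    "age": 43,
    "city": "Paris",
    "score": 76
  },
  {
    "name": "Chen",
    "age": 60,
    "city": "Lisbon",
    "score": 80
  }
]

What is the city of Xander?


Looking up record where name = Xander
Record index: 1
Field 'city' = Lima

ANSWER: Lima


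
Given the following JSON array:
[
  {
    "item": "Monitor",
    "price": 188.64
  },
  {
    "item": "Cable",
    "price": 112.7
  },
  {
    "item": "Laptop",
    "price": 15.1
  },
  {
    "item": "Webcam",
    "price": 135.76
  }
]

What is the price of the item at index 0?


Array index 0 -> Monitor
price = 188.64

ANSWER: 188.64


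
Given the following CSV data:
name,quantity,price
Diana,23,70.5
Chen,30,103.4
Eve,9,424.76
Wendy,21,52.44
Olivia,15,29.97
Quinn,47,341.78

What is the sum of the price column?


Values in 'price' column:
  Row 1: 70.5
  Row 2: 103.4
  Row 3: 424.76
  Row 4: 52.44
  Row 5: 29.97
  Row 6: 341.78
Sum = 70.5 + 103.4 + 424.76 + 52.44 + 29.97 + 341.78 = 1022.85

ANSWER: 1022.85


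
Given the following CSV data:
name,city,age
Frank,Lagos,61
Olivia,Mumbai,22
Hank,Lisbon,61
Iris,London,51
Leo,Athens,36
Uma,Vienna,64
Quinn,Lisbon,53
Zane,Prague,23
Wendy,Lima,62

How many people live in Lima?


Scanning city column for 'Lima':
  Row 9: Wendy -> MATCH
Total matches: 1

ANSWER: 1


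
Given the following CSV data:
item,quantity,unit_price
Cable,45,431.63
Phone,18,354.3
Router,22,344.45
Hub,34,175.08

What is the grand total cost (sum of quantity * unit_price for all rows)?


Computing row totals:
  Cable: 45 * 431.63 = 19423.35
  Phone: 18 * 354.3 = 6377.4
  Router: 22 * 344.45 = 7577.9
  Hub: 34 * 175.08 = 5952.72
Grand total = 19423.35 + 6377.4 + 7577.9 + 5952.72 = 39331.37

ANSWER: 39331.37


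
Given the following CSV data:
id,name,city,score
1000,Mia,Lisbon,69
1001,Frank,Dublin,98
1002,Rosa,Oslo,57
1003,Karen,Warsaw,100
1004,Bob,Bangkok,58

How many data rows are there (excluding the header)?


Counting rows (excluding header):
Header: id,name,city,score
Data rows: 5

ANSWER: 5


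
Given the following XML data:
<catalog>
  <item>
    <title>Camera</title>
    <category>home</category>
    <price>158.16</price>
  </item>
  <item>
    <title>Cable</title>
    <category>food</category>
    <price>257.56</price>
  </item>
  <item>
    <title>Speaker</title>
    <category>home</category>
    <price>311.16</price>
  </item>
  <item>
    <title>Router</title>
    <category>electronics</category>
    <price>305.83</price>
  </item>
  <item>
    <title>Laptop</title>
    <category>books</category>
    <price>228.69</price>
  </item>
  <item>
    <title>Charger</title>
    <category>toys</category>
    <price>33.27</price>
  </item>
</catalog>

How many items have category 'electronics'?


Scanning <item> elements for <category>electronics</category>:
  Item 4: Router -> MATCH
Count: 1

ANSWER: 1


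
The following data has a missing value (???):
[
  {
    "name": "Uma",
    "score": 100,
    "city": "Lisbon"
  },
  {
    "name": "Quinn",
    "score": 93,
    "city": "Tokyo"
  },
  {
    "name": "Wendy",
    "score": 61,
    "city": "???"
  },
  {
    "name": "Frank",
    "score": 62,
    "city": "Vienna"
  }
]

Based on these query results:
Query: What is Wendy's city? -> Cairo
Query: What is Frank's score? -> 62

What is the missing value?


The missing value is Wendy's city
From query: Wendy's city = Cairo

ANSWER: Cairo


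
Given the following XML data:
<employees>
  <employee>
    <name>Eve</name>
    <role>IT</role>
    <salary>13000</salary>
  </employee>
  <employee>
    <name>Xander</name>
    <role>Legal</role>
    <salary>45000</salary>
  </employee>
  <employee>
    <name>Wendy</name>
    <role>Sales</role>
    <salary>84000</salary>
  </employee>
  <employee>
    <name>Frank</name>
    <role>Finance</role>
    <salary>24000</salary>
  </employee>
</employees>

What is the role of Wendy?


Searching for <employee> with <name>Wendy</name>
Found at position 3
<role>Sales</role>

ANSWER: Sales


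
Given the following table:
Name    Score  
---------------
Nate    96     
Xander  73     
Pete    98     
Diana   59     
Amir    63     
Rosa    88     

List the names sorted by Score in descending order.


Sorting by Score (descending):
  Pete: 98
  Nate: 96
  Rosa: 88
  Xander: 73
  Amir: 63
  Diana: 59


ANSWER: Pete, Nate, Rosa, Xander, Amir, Diana


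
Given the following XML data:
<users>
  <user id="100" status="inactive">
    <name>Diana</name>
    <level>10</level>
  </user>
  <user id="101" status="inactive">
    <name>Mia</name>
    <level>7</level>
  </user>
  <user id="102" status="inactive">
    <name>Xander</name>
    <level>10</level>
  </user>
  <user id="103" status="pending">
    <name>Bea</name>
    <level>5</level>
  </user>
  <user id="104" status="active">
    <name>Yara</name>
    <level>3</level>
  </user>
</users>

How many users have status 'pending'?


Counting users with status='pending':
  Bea (id=103) -> MATCH
Count: 1

ANSWER: 1


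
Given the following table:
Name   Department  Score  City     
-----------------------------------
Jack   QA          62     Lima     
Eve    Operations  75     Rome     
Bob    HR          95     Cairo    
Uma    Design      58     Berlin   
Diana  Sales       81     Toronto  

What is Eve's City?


Row 2: Eve
City = Rome

ANSWER: Rome


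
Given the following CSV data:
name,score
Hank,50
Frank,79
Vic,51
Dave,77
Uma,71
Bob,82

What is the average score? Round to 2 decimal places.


Scores: 50, 79, 51, 77, 71, 82
Sum = 410
Count = 6
Average = 410 / 6 = 68.33

ANSWER: 68.33


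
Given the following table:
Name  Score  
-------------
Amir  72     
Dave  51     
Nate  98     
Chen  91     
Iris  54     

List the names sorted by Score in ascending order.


Sorting by Score (ascending):
  Dave: 51
  Iris: 54
  Amir: 72
  Chen: 91
  Nate: 98


ANSWER: Dave, Iris, Amir, Chen, Nate


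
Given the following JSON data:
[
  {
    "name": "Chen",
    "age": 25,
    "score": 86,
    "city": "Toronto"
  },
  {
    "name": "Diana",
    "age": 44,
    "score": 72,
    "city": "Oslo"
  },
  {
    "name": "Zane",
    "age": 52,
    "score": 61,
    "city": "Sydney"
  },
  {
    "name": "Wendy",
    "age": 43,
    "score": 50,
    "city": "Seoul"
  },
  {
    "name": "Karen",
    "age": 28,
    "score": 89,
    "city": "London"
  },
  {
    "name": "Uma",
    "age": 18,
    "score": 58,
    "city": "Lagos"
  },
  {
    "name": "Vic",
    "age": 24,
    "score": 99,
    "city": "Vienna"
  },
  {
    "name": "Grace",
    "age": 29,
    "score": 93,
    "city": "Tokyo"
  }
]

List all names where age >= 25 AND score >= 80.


Checking both conditions:
  Chen (age=25, score=86) -> YES
  Diana (age=44, score=72) -> no
  Zane (age=52, score=61) -> no
  Wendy (age=43, score=50) -> no
  Karen (age=28, score=89) -> YES
  Uma (age=18, score=58) -> no
  Vic (age=24, score=99) -> no
  Grace (age=29, score=93) -> YES


ANSWER: Chen, Karen, Grace


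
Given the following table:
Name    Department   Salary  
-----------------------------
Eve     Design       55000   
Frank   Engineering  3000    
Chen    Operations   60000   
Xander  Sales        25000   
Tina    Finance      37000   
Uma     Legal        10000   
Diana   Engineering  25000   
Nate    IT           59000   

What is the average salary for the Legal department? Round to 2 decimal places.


Legal department members:
  Uma: 10000
Sum = 10000
Count = 1
Average = 10000 / 1 = 10000.00

ANSWER: 10000.00


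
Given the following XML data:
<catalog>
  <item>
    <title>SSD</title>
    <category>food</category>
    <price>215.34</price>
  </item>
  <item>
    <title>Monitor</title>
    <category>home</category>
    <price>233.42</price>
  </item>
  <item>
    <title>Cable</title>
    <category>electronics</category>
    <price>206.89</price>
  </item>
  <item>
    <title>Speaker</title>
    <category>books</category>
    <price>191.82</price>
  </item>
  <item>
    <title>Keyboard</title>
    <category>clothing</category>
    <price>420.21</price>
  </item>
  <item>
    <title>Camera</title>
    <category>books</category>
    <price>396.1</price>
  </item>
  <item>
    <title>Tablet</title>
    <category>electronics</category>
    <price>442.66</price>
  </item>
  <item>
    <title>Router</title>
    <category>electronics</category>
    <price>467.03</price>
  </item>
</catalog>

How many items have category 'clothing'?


Scanning <item> elements for <category>clothing</category>:
  Item 5: Keyboard -> MATCH
Count: 1

ANSWER: 1


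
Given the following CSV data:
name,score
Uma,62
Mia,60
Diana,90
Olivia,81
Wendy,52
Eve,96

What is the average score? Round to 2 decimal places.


Scores: 62, 60, 90, 81, 52, 96
Sum = 441
Count = 6
Average = 441 / 6 = 73.50

ANSWER: 73.50


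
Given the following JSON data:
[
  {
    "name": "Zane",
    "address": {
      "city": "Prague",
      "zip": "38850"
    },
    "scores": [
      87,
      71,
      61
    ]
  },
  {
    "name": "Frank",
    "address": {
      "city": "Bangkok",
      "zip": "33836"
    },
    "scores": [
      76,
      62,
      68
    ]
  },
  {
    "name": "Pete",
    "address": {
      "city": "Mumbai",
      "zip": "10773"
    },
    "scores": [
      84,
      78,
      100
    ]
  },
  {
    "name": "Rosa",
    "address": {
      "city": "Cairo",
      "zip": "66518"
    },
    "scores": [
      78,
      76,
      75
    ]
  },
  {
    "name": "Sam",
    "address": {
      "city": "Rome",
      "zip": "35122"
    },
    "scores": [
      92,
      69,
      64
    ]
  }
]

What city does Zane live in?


Path: records[0].address.city
Value: Prague

ANSWER: Prague


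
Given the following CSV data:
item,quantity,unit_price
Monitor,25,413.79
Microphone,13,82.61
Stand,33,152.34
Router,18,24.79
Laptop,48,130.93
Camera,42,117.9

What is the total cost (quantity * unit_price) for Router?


Row: Router
quantity = 18
unit_price = 24.79
total = 18 * 24.79 = 446.22

ANSWER: 446.22


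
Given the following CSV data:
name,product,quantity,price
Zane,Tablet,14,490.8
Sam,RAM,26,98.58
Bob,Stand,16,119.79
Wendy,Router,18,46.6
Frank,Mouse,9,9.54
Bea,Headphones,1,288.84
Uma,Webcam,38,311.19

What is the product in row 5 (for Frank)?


Row 5: Frank
Column 'product' = Mouse

ANSWER: Mouse


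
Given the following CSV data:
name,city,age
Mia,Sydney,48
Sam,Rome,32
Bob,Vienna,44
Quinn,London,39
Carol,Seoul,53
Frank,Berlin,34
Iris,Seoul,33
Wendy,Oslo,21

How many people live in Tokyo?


Scanning city column for 'Tokyo':
Total matches: 0

ANSWER: 0


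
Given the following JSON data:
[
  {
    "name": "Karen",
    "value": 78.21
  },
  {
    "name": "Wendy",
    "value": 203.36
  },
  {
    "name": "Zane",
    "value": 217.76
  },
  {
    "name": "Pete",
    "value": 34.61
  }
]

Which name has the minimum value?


Comparing values:
  Karen: 78.21
  Wendy: 203.36
  Zane: 217.76
  Pete: 34.61
Minimum: Pete (34.61)

ANSWER: Pete


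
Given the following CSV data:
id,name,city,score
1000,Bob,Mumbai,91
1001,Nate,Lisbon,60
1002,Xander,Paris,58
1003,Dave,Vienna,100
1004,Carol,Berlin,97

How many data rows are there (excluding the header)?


Counting rows (excluding header):
Header: id,name,city,score
Data rows: 5

ANSWER: 5


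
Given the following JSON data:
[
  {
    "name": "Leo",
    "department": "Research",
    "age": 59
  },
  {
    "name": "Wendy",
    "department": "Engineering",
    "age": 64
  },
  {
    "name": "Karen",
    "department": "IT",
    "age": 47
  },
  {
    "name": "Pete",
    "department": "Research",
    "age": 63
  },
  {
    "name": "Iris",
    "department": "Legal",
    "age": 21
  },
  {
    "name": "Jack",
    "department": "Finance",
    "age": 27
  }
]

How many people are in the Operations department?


Scanning records for department = Operations
  No matches found
Count: 0

ANSWER: 0


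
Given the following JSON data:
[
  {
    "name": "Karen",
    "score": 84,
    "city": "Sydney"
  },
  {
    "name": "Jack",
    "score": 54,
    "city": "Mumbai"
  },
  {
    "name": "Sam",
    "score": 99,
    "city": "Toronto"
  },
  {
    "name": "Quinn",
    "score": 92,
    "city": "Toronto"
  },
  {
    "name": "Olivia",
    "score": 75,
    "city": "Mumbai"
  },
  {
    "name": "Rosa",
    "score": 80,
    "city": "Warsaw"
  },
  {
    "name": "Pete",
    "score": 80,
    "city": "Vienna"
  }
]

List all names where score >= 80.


Filtering records where score >= 80:
  Karen (score=84) -> YES
  Jack (score=54) -> no
  Sam (score=99) -> YES
  Quinn (score=92) -> YES
  Olivia (score=75) -> no
  Rosa (score=80) -> YES
  Pete (score=80) -> YES


ANSWER: Karen, Sam, Quinn, Rosa, Pete
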